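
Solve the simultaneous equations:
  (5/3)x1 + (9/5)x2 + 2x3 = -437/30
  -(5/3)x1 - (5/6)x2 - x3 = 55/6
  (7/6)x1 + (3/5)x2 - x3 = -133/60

x1 = -5/2, x2 = -3, x3 = -5/2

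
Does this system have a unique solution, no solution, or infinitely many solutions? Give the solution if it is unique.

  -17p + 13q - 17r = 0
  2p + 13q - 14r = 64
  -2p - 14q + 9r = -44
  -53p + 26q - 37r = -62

no solution

Row-reduce:
R1 ← R1 / (-17).
R2 ← R2 − 2·R1.
R3 ← R3 + 2·R1.
R4 ← R4 + 53·R1.
R2 ← R2 / (247/17).
R1 ← R1 + 13/17·R2.
R3 ← R3 + 264/17·R2.
R4 ← R4 + 247/17·R2.
R3 ← R3 / (-1507/247).
R1 ← R1 − 3/19·R3.
R2 ← R2 + 272/247·R3.
Row 4 reduces to 0 = 2, a contradiction. The system is inconsistent.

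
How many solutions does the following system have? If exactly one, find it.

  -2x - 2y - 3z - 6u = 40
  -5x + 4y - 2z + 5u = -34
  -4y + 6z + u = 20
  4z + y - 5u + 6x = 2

x = -2, y = -6, z = 0, u = -4

Row-reduce the augmented matrix:
R1 ← R1 / (-2).
R2 ← R2 + 5·R1.
R4 ← R4 − 6·R1.
R2 ← R2 / (9).
R1 ← R1 − 1·R2.
R3 ← R3 + 4·R2.
R4 ← R4 + 5·R2.
R3 ← R3 / (76/9).
R1 ← R1 − 8/9·R3.
R2 ← R2 − 11/18·R3.
R4 ← R4 + 35/18·R3.
R4 ← R4 / (-1461/152).
R1 ← R1 + 5/19·R4.
R2 ← R2 − 229/152·R4.
R3 ← R3 − 89/76·R4.
Reading off the reduced rows gives x = -2, y = -6, z = 0, u = -4.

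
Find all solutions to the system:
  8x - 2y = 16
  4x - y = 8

Row-reduce:
R1 ← R1 / (8).
R2 ← R2 − 4·R1.
Rank is 1 with 2 unknowns, leaving y free.

infinitely many solutions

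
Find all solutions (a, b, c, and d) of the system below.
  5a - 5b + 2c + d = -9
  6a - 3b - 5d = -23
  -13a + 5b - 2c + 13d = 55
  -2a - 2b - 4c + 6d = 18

infinitely many solutions

Row-reduce:
R1 ← R1 / (5).
R2 ← R2 − 6·R1.
R3 ← R3 + 13·R1.
R4 ← R4 + 2·R1.
R2 ← R2 / (3).
R1 ← R1 + 1·R2.
R3 ← R3 + 8·R2.
R4 ← R4 + 4·R2.
R3 ← R3 / (-16/5).
R1 ← R1 + 2/5·R3.
R2 ← R2 + 4/5·R3.
R4 ← R4 + 32/5·R3.
Rank is 3 with 4 unknowns, leaving d free.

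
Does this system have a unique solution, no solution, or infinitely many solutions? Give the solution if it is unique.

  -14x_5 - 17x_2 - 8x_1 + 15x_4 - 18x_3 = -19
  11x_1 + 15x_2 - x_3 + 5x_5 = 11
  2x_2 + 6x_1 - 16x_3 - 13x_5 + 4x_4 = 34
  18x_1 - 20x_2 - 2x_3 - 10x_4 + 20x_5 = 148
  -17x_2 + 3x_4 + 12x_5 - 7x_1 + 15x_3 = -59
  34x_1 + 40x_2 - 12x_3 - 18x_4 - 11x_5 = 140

x_1 = 1, x_2 = -1, x_3 = -5, x_4 = -6, x_5 = 2

Row-reduce the augmented matrix:
R1 ← R1 / (-8).
R2 ← R2 − 11·R1.
R3 ← R3 − 6·R1.
R4 ← R4 − 18·R1.
R5 ← R5 + 7·R1.
R6 ← R6 − 34·R1.
R2 ← R2 / (-67/8).
R1 ← R1 − 17/8·R2.
R3 ← R3 + 43/4·R2.
R4 ← R4 + 233/4·R2.
R5 ← R5 + 17/8·R2.
R6 ← R6 + 129/4·R2.
R3 ← R3 / (238/67).
R1 ← R1 + 287/67·R3.
R2 ← R2 − 206/67·R3.
R4 ← R4 − 9152/67·R3.
R5 ← R5 − 2498/67·R3.
R6 ← R6 − 714/67·R3.
R4 ← R4 / (37116/119).
R1 ← R1 + 173/17·R4.
R2 ← R2 − 863/119·R4.
R3 ← R3 + 376/119·R4.
R5 ← R5 − 12191/119·R4.
R5 ← R5 / (-223255/18558).
R1 ← R1 − 11570/9279·R5.
R2 ← R2 + 8989/18558·R5.
R3 ← R3 − 26915/18558·R5.
R4 ← R4 − 17131/18558·R5.
R6 reduces to 0 = 0, so the extra equation is consistent.
Reading off the reduced rows gives x_1 = 1, x_2 = -1, x_3 = -5, x_4 = -6, x_5 = 2.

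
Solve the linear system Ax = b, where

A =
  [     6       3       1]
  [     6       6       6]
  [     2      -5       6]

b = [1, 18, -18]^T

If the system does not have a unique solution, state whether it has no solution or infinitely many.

x_1 = -2, x_2 = 4, x_3 = 1

Row-reduce the augmented matrix:
R1 ← R1 / (6).
R2 ← R2 − 6·R1.
R3 ← R3 − 2·R1.
R2 ← R2 / (3).
R1 ← R1 − 1/2·R2.
R3 ← R3 + 6·R2.
R3 ← R3 / (47/3).
R1 ← R1 + 2/3·R3.
R2 ← R2 − 5/3·R3.
Reading off the reduced rows gives x_1 = -2, x_2 = 4, x_3 = 1.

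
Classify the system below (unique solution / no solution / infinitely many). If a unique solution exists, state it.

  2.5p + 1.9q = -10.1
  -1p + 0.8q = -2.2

p = -1, q = -4

Row-reduce the augmented matrix:
R1 ← R1 / (5/2).
R2 ← R2 + 1·R1.
R2 ← R2 / (39/25).
R1 ← R1 − 19/25·R2.
Reading off the reduced rows gives p = -1, q = -4.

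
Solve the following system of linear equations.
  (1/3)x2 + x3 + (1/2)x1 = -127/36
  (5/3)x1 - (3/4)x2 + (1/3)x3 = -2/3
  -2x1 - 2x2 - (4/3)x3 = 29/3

x1 = -1, x2 = -7/3, x3 = -9/4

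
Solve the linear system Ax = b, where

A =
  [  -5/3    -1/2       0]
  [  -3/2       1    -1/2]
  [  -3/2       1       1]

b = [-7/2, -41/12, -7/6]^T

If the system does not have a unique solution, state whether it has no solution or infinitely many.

x_1 = 2, x_2 = 1/3, x_3 = 3/2

Row-reduce the augmented matrix:
R1 ← R1 / (-5/3).
R2 ← R2 + 3/2·R1.
R3 ← R3 + 3/2·R1.
R2 ← R2 / (29/20).
R1 ← R1 − 3/10·R2.
R3 ← R3 − 29/20·R2.
R3 ← R3 / (3/2).
R1 ← R1 − 3/29·R3.
R2 ← R2 + 10/29·R3.
Reading off the reduced rows gives x_1 = 2, x_2 = 1/3, x_3 = 3/2.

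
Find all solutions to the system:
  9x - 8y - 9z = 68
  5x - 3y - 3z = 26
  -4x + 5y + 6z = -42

Row-reduce:
R1 ← R1 / (9).
R2 ← R2 − 5·R1.
R3 ← R3 + 4·R1.
R2 ← R2 / (13/9).
R1 ← R1 + 8/9·R2.
R3 ← R3 − 13/9·R2.
Rank is 2 with 3 unknowns, leaving z free.

infinitely many solutions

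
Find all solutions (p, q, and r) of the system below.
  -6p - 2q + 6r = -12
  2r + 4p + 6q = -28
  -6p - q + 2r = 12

p = -4, q = 0, r = -6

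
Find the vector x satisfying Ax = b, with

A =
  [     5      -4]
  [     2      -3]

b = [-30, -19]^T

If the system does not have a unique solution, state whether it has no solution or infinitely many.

x_1 = -2, x_2 = 5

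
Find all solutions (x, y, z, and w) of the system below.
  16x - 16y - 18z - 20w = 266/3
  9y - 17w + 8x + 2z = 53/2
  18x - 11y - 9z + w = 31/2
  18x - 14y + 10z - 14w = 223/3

Row-reduce the augmented matrix:
R1 ← R1 / (16).
R2 ← R2 − 8·R1.
R3 ← R3 − 18·R1.
R4 ← R4 − 18·R1.
R2 ← R2 / (17).
R1 ← R1 + 1·R2.
R3 ← R3 − 7·R2.
R4 ← R4 − 4·R2.
R3 ← R3 / (457/68).
R1 ← R1 + 65/136·R3.
R2 ← R2 − 11/17·R3.
R4 ← R4 − 1881/68·R3.
R4 ← R4 / (-44988/457).
R1 ← R1 − 98/457·R4.
R2 ← R2 + 1349/457·R4.
R3 ← R3 − 1794/457·R4.
Reading off the reduced rows gives x = -1/3, y = -5/2, z = 1/3, w = -3.

x = -1/3, y = -5/2, z = 1/3, w = -3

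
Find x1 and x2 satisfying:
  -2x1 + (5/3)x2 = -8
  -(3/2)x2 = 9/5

Row-reduce the augmented matrix:
R1 ← R1 / (-2).
R2 ← R2 / (-3/2).
R1 ← R1 + 5/6·R2.
Reading off the reduced rows gives x1 = 3, x2 = -6/5.

x1 = 3, x2 = -6/5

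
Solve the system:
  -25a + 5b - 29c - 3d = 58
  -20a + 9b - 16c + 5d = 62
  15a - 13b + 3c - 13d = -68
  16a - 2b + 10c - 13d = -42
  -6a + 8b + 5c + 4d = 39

Row-reduce:
R1 ← R1 / (-25).
R2 ← R2 + 20·R1.
R3 ← R3 − 15·R1.
R4 ← R4 − 16·R1.
R5 ← R5 + 6·R1.
R2 ← R2 / (5).
R1 ← R1 + 1/5·R2.
R3 ← R3 + 10·R2.
R4 ← R4 − 6/5·R2.
R5 ← R5 − 34/5·R2.
Swap R3 and R4.
R3 ← R3 / (-1286/125).
R1 ← R1 − 181/125·R3.
R2 ← R2 − 36/25·R3.
R5 ← R5 − 271/125·R3.
Swap R4 and R5.
R4 ← R4 / (-11397/1286).
R1 ← R1 + 2487/1286·R4.
R2 ← R2 + 551/643·R4.
R3 ← R3 − 2087/1286·R4.
Row 5 reduces to 0 = -2, a contradiction. The system is inconsistent.

no solution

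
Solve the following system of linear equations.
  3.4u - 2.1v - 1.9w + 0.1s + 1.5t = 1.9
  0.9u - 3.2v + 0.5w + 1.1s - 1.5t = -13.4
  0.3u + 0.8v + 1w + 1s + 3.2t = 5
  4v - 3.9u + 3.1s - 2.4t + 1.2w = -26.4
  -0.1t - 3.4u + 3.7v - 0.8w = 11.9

u = -6, v = -3, w = -4, s = -6, t = 6

Row-reduce the augmented matrix:
R1 ← R1 / (17/5).
R2 ← R2 − 9/10·R1.
R3 ← R3 − 3/10·R1.
R4 ← R4 + 39/10·R1.
R5 ← R5 + 17/5·R1.
R2 ← R2 / (-899/340).
R1 ← R1 + 21/34·R2.
R3 ← R3 − 67/68·R2.
R4 ← R4 − 541/340·R2.
R5 ← R5 − 8/5·R2.
R3 ← R3 / (447/290).
R1 ← R1 + 23/29·R3.
R2 ← R2 + 11/29·R3.
R4 ← R4 + 109/290·R3.
R5 ← R5 + 607/290·R3.
R4 ← R4 / (193997/46190).
R1 ← R1 − 2284/4619·R4.
R2 ← R2 + 294/4619·R4.
R3 ← R3 − 4169/4619·R4.
R5 ← R5 − 60943/23095·R4.
R5 ← R5 / (8225947/1939970).
R1 ← R1 − 435646/193997·R5.
R2 ← R2 − 744676/581991·R5.
R3 ← R3 − 1047119/581991·R5.
R4 ← R4 + 172570/581991·R5.
Reading off the reduced rows gives u = -6, v = -3, w = -4, s = -6, t = 6.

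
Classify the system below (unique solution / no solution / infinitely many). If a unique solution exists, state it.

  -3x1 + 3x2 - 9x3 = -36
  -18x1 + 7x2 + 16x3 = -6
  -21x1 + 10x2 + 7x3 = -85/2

Row-reduce:
R1 ← R1 / (-3).
R2 ← R2 + 18·R1.
R3 ← R3 + 21·R1.
R2 ← R2 / (-11).
R1 ← R1 + 1·R2.
R3 ← R3 + 11·R2.
Row 3 reduces to 0 = -1/2, a contradiction. The system is inconsistent.

no solution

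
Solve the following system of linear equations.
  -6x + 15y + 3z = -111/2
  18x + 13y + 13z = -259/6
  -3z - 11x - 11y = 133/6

x = 4/3, y = -8/3, z = -5/2

Row-reduce the augmented matrix:
R1 ← R1 / (-6).
R2 ← R2 − 18·R1.
R3 ← R3 + 11·R1.
R2 ← R2 / (58).
R1 ← R1 + 5/2·R2.
R3 ← R3 + 77/2·R2.
R3 ← R3 / (177/29).
R1 ← R1 − 13/29·R3.
R2 ← R2 − 11/29·R3.
Reading off the reduced rows gives x = 4/3, y = -8/3, z = -5/2.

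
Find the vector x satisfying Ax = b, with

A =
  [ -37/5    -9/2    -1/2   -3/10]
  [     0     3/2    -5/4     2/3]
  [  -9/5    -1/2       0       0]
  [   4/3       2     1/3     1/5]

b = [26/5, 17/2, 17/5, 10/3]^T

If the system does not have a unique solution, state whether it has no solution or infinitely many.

infinitely many solutions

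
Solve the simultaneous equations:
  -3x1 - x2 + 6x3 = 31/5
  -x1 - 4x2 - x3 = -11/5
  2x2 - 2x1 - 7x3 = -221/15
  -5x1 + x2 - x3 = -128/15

x1 = 4/3, x2 = -1/5, x3 = 5/3

Row-reduce the augmented matrix:
R1 ← R1 / (-3).
R2 ← R2 + 1·R1.
R3 ← R3 + 2·R1.
R4 ← R4 + 5·R1.
R2 ← R2 / (-11/3).
R1 ← R1 − 1/3·R2.
R3 ← R3 − 8/3·R2.
R4 ← R4 − 8/3·R2.
R3 ← R3 / (-145/11).
R1 ← R1 + 25/11·R3.
R2 ← R2 − 9/11·R3.
R4 ← R4 + 145/11·R3.
R4 reduces to 0 = 0, so the extra equation is consistent.
Reading off the reduced rows gives x1 = 4/3, x2 = -1/5, x3 = 5/3.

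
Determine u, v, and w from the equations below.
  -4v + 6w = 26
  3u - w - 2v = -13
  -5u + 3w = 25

Row-reduce the augmented matrix:
Swap R1 and R2.
R1 ← R1 / (3).
R3 ← R3 + 5·R1.
R2 ← R2 / (-4).
R1 ← R1 + 2/3·R2.
R3 ← R3 + 10/3·R2.
R3 ← R3 / (-11/3).
R1 ← R1 + 4/3·R3.
R2 ← R2 + 3/2·R3.
Reading off the reduced rows gives u = -2, v = 1, w = 5.

u = -2, v = 1, w = 5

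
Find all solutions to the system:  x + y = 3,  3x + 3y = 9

Row-reduce:
R2 ← R2 − 3·R1.
Rank is 1 with 2 unknowns, leaving y free.

infinitely many solutions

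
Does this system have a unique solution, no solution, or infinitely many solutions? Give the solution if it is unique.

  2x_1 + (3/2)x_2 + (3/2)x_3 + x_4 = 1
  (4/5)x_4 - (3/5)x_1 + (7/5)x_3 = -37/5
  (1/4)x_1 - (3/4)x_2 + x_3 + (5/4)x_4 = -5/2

infinitely many solutions

Row-reduce:
R1 ← R1 / (2).
R2 ← R2 + 3/5·R1.
R3 ← R3 − 1/4·R1.
R2 ← R2 / (9/20).
R1 ← R1 − 3/4·R2.
R3 ← R3 + 15/16·R2.
R3 ← R3 / (14/3).
R1 ← R1 + 7/3·R3.
R2 ← R2 − 37/9·R3.
Rank is 3 with 4 unknowns, leaving x_4 free.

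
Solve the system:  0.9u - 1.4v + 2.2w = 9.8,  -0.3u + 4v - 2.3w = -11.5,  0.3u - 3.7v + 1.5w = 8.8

Row-reduce the augmented matrix:
R1 ← R1 / (9/10).
R2 ← R2 + 3/10·R1.
R3 ← R3 − 3/10·R1.
R2 ← R2 / (53/15).
R1 ← R1 + 14/9·R2.
R3 ← R3 + 97/30·R2.
R3 ← R3 / (-707/1060).
R1 ← R1 − 93/53·R3.
R2 ← R2 + 47/106·R3.
Reading off the reduced rows gives u = 2, v = -1, w = 3.

u = 2, v = -1, w = 3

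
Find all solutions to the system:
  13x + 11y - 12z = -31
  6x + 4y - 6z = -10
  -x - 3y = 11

infinitely many solutions

Row-reduce:
R1 ← R1 / (13).
R2 ← R2 − 6·R1.
R3 ← R3 + 1·R1.
R2 ← R2 / (-14/13).
R1 ← R1 − 11/13·R2.
R3 ← R3 + 28/13·R2.
Rank is 2 with 3 unknowns, leaving z free.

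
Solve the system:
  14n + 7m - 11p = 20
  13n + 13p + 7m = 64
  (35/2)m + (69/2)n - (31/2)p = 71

no solution

Row-reduce:
R1 ← R1 / (7).
R2 ← R2 − 7·R1.
R3 ← R3 − 35/2·R1.
R2 ← R2 / (-1).
R1 ← R1 − 2·R2.
R3 ← R3 + 1/2·R2.
Row 3 reduces to 0 = -1, a contradiction. The system is inconsistent.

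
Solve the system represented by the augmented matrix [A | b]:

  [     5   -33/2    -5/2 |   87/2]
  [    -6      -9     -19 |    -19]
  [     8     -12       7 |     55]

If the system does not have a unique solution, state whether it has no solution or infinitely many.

no solution

Row-reduce:
R1 ← R1 / (5).
R2 ← R2 + 6·R1.
R3 ← R3 − 8·R1.
R2 ← R2 / (-144/5).
R1 ← R1 + 33/10·R2.
R3 ← R3 − 72/5·R2.
Row 3 reduces to 0 = 2, a contradiction. The system is inconsistent.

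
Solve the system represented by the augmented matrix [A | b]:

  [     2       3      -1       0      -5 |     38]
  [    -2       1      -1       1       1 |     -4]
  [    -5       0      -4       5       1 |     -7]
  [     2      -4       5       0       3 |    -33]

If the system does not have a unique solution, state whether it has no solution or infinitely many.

Row-reduce:
R1 ← R1 / (2).
R2 ← R2 + 2·R1.
R3 ← R3 + 5·R1.
R4 ← R4 − 2·R1.
R2 ← R2 / (4).
R1 ← R1 − 3/2·R2.
R3 ← R3 − 15/2·R2.
R4 ← R4 + 7·R2.
R3 ← R3 / (-11/4).
R1 ← R1 − 1/4·R3.
R2 ← R2 + 1/2·R3.
R4 ← R4 − 5/2·R3.
R4 ← R4 / (101/22).
R1 ← R1 + 1/11·R4.
R2 ← R2 + 7/22·R4.
R3 ← R3 + 25/22·R4.
Rank is 4 with 5 unknowns, leaving x_5 free.

infinitely many solutions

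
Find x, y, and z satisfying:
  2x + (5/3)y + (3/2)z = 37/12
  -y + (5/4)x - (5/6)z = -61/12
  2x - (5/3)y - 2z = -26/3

x = -4/3, y = 3, z = 1/2

Row-reduce the augmented matrix:
R1 ← R1 / (2).
R2 ← R2 − 5/4·R1.
R3 ← R3 − 2·R1.
R2 ← R2 / (-49/24).
R1 ← R1 − 5/6·R2.
R3 ← R3 + 10/3·R2.
R3 ← R3 / (-179/294).
R1 ← R1 − 4/147·R3.
R2 ← R2 − 85/98·R3.
Reading off the reduced rows gives x = -4/3, y = 3, z = 1/2.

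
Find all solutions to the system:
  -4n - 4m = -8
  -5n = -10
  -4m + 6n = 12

m = 0, n = 2

Row-reduce the augmented matrix:
R1 ← R1 / (-4).
R3 ← R3 + 4·R1.
R2 ← R2 / (-5).
R1 ← R1 − 1·R2.
R3 ← R3 − 10·R2.
R3 reduces to 0 = 0, so the extra equation is consistent.
Reading off the reduced rows gives m = 0, n = 2.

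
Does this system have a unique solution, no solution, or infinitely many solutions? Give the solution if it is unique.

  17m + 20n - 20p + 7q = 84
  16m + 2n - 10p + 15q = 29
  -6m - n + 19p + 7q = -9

infinitely many solutions

Row-reduce:
R1 ← R1 / (17).
R2 ← R2 − 16·R1.
R3 ← R3 + 6·R1.
R2 ← R2 / (-286/17).
R1 ← R1 − 20/17·R2.
R3 ← R3 − 103/17·R2.
R3 ← R3 / (2162/143).
R1 ← R1 + 80/143·R3.
R2 ← R2 + 75/143·R3.
Rank is 3 with 4 unknowns, leaving q free.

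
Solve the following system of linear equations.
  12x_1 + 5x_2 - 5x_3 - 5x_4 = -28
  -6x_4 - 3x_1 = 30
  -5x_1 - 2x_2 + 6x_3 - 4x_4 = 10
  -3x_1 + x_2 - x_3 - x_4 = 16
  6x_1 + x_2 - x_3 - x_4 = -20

x_1 = -4, x_2 = -4, x_3 = -5, x_4 = -3

Row-reduce the augmented matrix:
R1 ← R1 / (12).
R2 ← R2 + 3·R1.
R3 ← R3 + 5·R1.
R4 ← R4 + 3·R1.
R5 ← R5 − 6·R1.
R2 ← R2 / (5/4).
R1 ← R1 − 5/12·R2.
R3 ← R3 − 1/12·R2.
R4 ← R4 − 9/4·R2.
R5 ← R5 + 3/2·R2.
R3 ← R3 / (4).
R2 ← R2 + 1·R3.
R4 ← R4 / (54/5).
R1 ← R1 − 2·R4.
R2 ← R2 + 36/5·R4.
R3 ← R3 + 7/5·R4.
R5 ← R5 + 36/5·R4.
R5 reduces to 0 = 0, so the extra equation is consistent.
Reading off the reduced rows gives x_1 = -4, x_2 = -4, x_3 = -5, x_4 = -3.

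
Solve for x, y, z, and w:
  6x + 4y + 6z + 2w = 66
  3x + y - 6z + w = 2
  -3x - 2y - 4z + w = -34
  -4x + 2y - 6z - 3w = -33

x = 5, y = 4, z = 3, w = 1

Row-reduce the augmented matrix:
R1 ← R1 / (6).
R2 ← R2 − 3·R1.
R3 ← R3 + 3·R1.
R4 ← R4 + 4·R1.
R2 ← R2 / (-1).
R1 ← R1 − 2/3·R2.
R4 ← R4 − 14/3·R2.
R3 ← R3 / (-1).
R1 ← R1 + 5·R3.
R2 ← R2 − 9·R3.
R4 ← R4 + 44·R3.
R4 ← R4 / (-269/3).
R1 ← R1 + 29/3·R4.
R2 ← R2 − 18·R4.
R3 ← R3 + 2·R4.
Reading off the reduced rows gives x = 5, y = 4, z = 3, w = 1.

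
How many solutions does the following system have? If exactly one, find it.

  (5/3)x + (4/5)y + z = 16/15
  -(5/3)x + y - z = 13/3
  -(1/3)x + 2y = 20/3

x = -2, y = 3, z = 2

Row-reduce the augmented matrix:
R1 ← R1 / (5/3).
R2 ← R2 + 5/3·R1.
R3 ← R3 + 1/3·R1.
R2 ← R2 / (9/5).
R1 ← R1 − 12/25·R2.
R3 ← R3 − 54/25·R2.
R3 ← R3 / (1/5).
R1 ← R1 − 3/5·R3.
Reading off the reduced rows gives x = -2, y = 3, z = 2.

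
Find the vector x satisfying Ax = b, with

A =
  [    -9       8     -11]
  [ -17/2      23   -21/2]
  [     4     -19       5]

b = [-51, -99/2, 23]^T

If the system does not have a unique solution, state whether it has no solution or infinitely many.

Row-reduce:
R1 ← R1 / (-9).
R2 ← R2 + 17/2·R1.
R3 ← R3 − 4·R1.
R2 ← R2 / (139/9).
R1 ← R1 + 8/9·R2.
R3 ← R3 + 139/9·R2.
Row 3 reduces to 0 = -1, a contradiction. The system is inconsistent.

no solution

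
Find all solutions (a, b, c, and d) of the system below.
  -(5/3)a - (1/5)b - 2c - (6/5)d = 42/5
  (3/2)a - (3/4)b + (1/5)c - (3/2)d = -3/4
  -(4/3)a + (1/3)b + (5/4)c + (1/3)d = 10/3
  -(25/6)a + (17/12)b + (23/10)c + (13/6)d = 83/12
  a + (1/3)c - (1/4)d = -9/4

no solution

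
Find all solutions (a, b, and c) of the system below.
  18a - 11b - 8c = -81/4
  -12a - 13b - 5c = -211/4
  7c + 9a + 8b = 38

a = 1, b = 11/4, c = 1

Row-reduce the augmented matrix:
R1 ← R1 / (18).
R2 ← R2 + 12·R1.
R3 ← R3 − 9·R1.
R2 ← R2 / (-61/3).
R1 ← R1 + 11/18·R2.
R3 ← R3 − 27/2·R2.
R3 ← R3 / (505/122).
R1 ← R1 + 49/366·R3.
R2 ← R2 − 31/61·R3.
Reading off the reduced rows gives a = 1, b = 11/4, c = 1.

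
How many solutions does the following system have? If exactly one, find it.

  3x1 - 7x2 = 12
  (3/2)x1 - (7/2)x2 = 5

no solution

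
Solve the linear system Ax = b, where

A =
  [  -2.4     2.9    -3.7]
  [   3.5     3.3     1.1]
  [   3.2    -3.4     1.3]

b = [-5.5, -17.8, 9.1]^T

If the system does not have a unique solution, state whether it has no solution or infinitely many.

x_1 = -1, x_2 = -4, x_3 = -1

Row-reduce the augmented matrix:
R1 ← R1 / (-12/5).
R2 ← R2 − 7/2·R1.
R3 ← R3 − 16/5·R1.
R2 ← R2 / (1807/240).
R1 ← R1 + 29/24·R2.
R3 ← R3 − 7/15·R2.
R3 ← R3 / (-60843/18070).
R1 ← R1 − 1540/1807·R3.
R2 ← R2 + 1031/1807·R3.
Reading off the reduced rows gives x_1 = -1, x_2 = -4, x_3 = -1.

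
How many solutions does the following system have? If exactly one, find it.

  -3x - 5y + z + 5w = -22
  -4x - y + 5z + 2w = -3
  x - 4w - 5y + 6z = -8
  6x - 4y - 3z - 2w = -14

Row-reduce the augmented matrix:
R1 ← R1 / (-3).
R2 ← R2 + 4·R1.
R3 ← R3 − 1·R1.
R4 ← R4 − 6·R1.
R2 ← R2 / (17/3).
R1 ← R1 − 5/3·R2.
R3 ← R3 + 20/3·R2.
R4 ← R4 + 14·R2.
R3 ← R3 / (181/17).
R1 ← R1 + 24/17·R3.
R2 ← R2 − 11/17·R3.
R4 ← R4 − 137/17·R3.
R4 ← R4 / (433/181).
R1 ← R1 + 241/181·R4.
R2 ← R2 + 63/181·R4.
R3 ← R3 + 133/181·R4.
Reading off the reduced rows gives x = -1, y = 3, z = 0, w = -2.

x = -1, y = 3, z = 0, w = -2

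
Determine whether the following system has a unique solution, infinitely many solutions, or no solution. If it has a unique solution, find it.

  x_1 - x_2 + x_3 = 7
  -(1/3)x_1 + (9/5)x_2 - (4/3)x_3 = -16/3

Row-reduce:
R2 ← R2 + 1/3·R1.
R2 ← R2 / (22/15).
R1 ← R1 + 1·R2.
Rank is 2 with 3 unknowns, leaving x_3 free.

infinitely many solutions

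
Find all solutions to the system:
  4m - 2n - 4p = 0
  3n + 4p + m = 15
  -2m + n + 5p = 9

m = 3, n = 0, p = 3

Row-reduce the augmented matrix:
R1 ← R1 / (4).
R2 ← R2 − 1·R1.
R3 ← R3 + 2·R1.
R2 ← R2 / (7/2).
R1 ← R1 + 1/2·R2.
R3 ← R3 / (3).
R1 ← R1 + 2/7·R3.
R2 ← R2 − 10/7·R3.
Reading off the reduced rows gives m = 3, n = 0, p = 3.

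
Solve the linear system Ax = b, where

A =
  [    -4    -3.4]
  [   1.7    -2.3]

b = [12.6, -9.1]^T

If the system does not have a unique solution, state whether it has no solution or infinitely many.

Row-reduce the augmented matrix:
R1 ← R1 / (-4).
R2 ← R2 − 17/10·R1.
R2 ← R2 / (-749/200).
R1 ← R1 − 17/20·R2.
Reading off the reduced rows gives x_1 = -4, x_2 = 1.

x_1 = -4, x_2 = 1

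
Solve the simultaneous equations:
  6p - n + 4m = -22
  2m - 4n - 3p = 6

infinitely many solutions

Row-reduce:
R1 ← R1 / (4).
R2 ← R2 − 2·R1.
R2 ← R2 / (-7/2).
R1 ← R1 + 1/4·R2.
Rank is 2 with 3 unknowns, leaving p free.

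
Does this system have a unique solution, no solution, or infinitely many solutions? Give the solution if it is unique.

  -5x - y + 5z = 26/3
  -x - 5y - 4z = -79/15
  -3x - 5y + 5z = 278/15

x = 8/5, y = -5/3, z = 3

Row-reduce the augmented matrix:
R1 ← R1 / (-5).
R2 ← R2 + 1·R1.
R3 ← R3 + 3·R1.
R2 ← R2 / (-24/5).
R1 ← R1 − 1/5·R2.
R3 ← R3 + 22/5·R2.
R3 ← R3 / (79/12).
R1 ← R1 + 29/24·R3.
R2 ← R2 − 25/24·R3.
Reading off the reduced rows gives x = 8/5, y = -5/3, z = 3.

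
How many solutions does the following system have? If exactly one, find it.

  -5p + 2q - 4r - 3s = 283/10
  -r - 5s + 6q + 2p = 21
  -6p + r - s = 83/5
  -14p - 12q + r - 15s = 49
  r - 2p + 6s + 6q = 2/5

p = -5/2, q = 2, r = -1, s = -13/5

Row-reduce the augmented matrix:
R1 ← R1 / (-5).
R2 ← R2 − 2·R1.
R3 ← R3 + 6·R1.
R4 ← R4 + 14·R1.
R5 ← R5 + 2·R1.
R2 ← R2 / (34/5).
R1 ← R1 + 2/5·R2.
R3 ← R3 + 12/5·R2.
R4 ← R4 + 88/5·R2.
R5 ← R5 − 26/5·R2.
R3 ← R3 / (83/17).
R1 ← R1 − 11/17·R3.
R2 ← R2 + 13/34·R3.
R4 ← R4 − 93/17·R3.
R5 ← R5 − 78/17·R3.
R4 ← R4 / (-1918/83).
R1 ← R1 − 15/83·R4.
R2 ← R2 + 73/83·R4.
R3 ← R3 − 7/83·R4.
R5 ← R5 − 959/83·R4.
R5 reduces to 0 = 0, so the extra equation is consistent.
Reading off the reduced rows gives p = -5/2, q = 2, r = -1, s = -13/5.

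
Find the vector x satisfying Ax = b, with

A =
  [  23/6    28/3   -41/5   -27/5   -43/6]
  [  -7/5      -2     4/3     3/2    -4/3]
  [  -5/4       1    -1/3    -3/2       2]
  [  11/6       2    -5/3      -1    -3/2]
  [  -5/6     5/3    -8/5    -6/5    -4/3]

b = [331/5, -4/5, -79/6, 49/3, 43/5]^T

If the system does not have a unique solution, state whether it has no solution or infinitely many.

infinitely many solutions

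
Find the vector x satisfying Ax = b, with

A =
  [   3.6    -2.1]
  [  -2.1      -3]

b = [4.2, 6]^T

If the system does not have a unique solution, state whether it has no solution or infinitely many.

Row-reduce the augmented matrix:
R1 ← R1 / (18/5).
R2 ← R2 + 21/10·R1.
R2 ← R2 / (-169/40).
R1 ← R1 + 7/12·R2.
Reading off the reduced rows gives x_1 = 0, x_2 = -2.

x_1 = 0, x_2 = -2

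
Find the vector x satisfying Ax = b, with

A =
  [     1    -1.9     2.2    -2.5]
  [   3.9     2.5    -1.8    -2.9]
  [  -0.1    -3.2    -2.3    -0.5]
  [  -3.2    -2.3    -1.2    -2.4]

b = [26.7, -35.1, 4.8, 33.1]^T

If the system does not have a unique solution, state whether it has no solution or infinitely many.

Row-reduce the augmented matrix:
R2 ← R2 − 39/10·R1.
R3 ← R3 + 1/10·R1.
R4 ← R4 + 16/5·R1.
R2 ← R2 / (991/100).
R1 ← R1 + 19/10·R2.
R3 ← R3 + 339/100·R2.
R4 ← R4 + 419/50·R2.
R3 ← R3 / (-55801/9910).
R1 ← R1 − 208/991·R3.
R2 ← R2 + 1038/991·R3.
R4 ← R4 + 2911/991·R3.
R4 ← R4 / (-74021/13610).
R1 ← R1 + 62904/55801·R4.
R2 ← R2 − 22033/55801·R4.
R3 ← R3 + 15789/55801·R4.
Reading off the reduced rows gives x_1 = -6, x_2 = -5, x_3 = 6, x_4 = -4.

x_1 = -6, x_2 = -5, x_3 = 6, x_4 = -4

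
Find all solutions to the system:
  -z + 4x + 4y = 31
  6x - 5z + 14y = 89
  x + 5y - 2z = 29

infinitely many solutions

Row-reduce:
R1 ← R1 / (4).
R2 ← R2 − 6·R1.
R3 ← R3 − 1·R1.
R2 ← R2 / (8).
R1 ← R1 − 1·R2.
R3 ← R3 − 4·R2.
Rank is 2 with 3 unknowns, leaving z free.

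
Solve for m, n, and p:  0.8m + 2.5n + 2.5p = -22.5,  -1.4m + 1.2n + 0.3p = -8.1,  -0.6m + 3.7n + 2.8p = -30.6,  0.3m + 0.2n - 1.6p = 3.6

m = 0, n = -6, p = -3

Row-reduce the augmented matrix:
R1 ← R1 / (4/5).
R2 ← R2 + 7/5·R1.
R3 ← R3 + 3/5·R1.
R4 ← R4 − 3/10·R1.
R2 ← R2 / (223/40).
R1 ← R1 − 25/8·R2.
R3 ← R3 − 223/40·R2.
R4 ← R4 + 59/80·R2.
Swap R3 and R4.
R3 ← R3 / (-8559/4460).
R1 ← R1 − 225/446·R3.
R2 ← R2 − 187/223·R3.
R4 reduces to 0 = 0, so the extra equation is consistent.
Reading off the reduced rows gives m = 0, n = -6, p = -3.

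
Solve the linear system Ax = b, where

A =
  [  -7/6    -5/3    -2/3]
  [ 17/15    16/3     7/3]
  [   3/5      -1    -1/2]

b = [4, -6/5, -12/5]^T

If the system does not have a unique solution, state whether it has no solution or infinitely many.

Row-reduce:
R1 ← R1 / (-7/6).
R2 ← R2 − 17/15·R1.
R3 ← R3 − 3/5·R1.
R2 ← R2 / (26/7).
R1 ← R1 − 10/7·R2.
R3 ← R3 + 13/7·R2.
Row 3 reduces to 0 = 1, a contradiction. The system is inconsistent.

no solution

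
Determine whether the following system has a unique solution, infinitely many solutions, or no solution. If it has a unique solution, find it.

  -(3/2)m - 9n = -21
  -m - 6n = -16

no solution

Row-reduce:
R1 ← R1 / (-3/2).
R2 ← R2 + 1·R1.
Row 2 reduces to 0 = -2, a contradiction. The system is inconsistent.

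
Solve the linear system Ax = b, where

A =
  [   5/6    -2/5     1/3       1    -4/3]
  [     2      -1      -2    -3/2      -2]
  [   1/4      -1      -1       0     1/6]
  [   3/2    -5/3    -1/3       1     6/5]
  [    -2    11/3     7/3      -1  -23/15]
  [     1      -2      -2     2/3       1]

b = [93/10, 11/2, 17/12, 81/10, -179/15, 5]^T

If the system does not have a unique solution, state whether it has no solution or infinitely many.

Row-reduce:
R1 ← R1 / (5/6).
R2 ← R2 − 2·R1.
R3 ← R3 − 1/4·R1.
R4 ← R4 − 3/2·R1.
R5 ← R5 + 2·R1.
R6 ← R6 − 1·R1.
R2 ← R2 / (-1/25).
R1 ← R1 + 12/25·R2.
R3 ← R3 + 22/25·R2.
R4 ← R4 + 71/75·R2.
R5 ← R5 − 203/75·R2.
R6 ← R6 + 38/25·R2.
R3 ← R3 / (121/2).
R1 ← R1 − 34·R3.
R2 ← R2 − 70·R3.
R4 ← R4 − 196/3·R3.
R5 ← R5 + 559/3·R3.
R6 ← R6 − 104·R3.
R4 ← R4 / (-201/242).
R1 ← R1 + 6/121·R4.
R2 ← R2 + 345/242·R4.
R3 ← R3 − 171/121·R4.
R5 ← R5 − 201/242·R4.
R6 ← R6 − 251/363·R4.
Swap R5 and R6.
R5 ← R5 / (108163/27135).
R1 ← R1 + 5026/3015·R5.
R2 ← R2 + 3272/603·R5.
R3 ← R3 − 4867/1005·R5.
R4 ← R4 + 33728/9045·R5.
Row 6 reduces to 0 = -1, a contradiction. The system is inconsistent.

no solution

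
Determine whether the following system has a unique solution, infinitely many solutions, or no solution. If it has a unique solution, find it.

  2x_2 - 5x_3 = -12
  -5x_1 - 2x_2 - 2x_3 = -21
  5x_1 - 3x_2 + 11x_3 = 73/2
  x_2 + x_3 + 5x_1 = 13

Row-reduce:
Swap R1 and R2.
R1 ← R1 / (-5).
R3 ← R3 − 5·R1.
R4 ← R4 − 5·R1.
R2 ← R2 / (2).
R1 ← R1 − 2/5·R2.
R3 ← R3 + 5·R2.
R4 ← R4 + 1·R2.
R3 ← R3 / (-7/2).
R1 ← R1 − 7/5·R3.
R2 ← R2 + 5/2·R3.
R4 ← R4 + 7/2·R3.
Row 4 reduces to 0 = 1/2, a contradiction. The system is inconsistent.

no solution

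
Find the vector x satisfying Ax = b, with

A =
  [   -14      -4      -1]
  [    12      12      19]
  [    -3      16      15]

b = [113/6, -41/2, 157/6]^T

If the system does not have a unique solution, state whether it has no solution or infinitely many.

Row-reduce the augmented matrix:
R1 ← R1 / (-14).
R2 ← R2 − 12·R1.
R3 ← R3 + 3·R1.
R2 ← R2 / (60/7).
R1 ← R1 − 2/7·R2.
R3 ← R3 − 118/7·R2.
R3 ← R3 / (-307/15).
R1 ← R1 + 8/15·R3.
R2 ← R2 − 127/60·R3.
Reading off the reduced rows gives x_1 = -2, x_2 = 8/3, x_3 = -3/2.

x_1 = -2, x_2 = 8/3, x_3 = -3/2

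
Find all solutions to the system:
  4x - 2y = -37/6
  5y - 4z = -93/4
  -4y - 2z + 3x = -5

Row-reduce the augmented matrix:
R1 ← R1 / (4).
R3 ← R3 − 3·R1.
R2 ← R2 / (5).
R1 ← R1 + 1/2·R2.
R3 ← R3 + 5/2·R2.
R3 ← R3 / (-4).
R1 ← R1 + 2/5·R3.
R2 ← R2 + 4/5·R3.
Reading off the reduced rows gives x = -8/3, y = -9/4, z = 3.

x = -8/3, y = -9/4, z = 3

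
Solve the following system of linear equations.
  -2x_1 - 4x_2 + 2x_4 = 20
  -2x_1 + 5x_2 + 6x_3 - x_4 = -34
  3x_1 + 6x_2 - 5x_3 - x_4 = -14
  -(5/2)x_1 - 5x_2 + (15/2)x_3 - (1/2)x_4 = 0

no solution

Row-reduce:
R1 ← R1 / (-2).
R2 ← R2 + 2·R1.
R3 ← R3 − 3·R1.
R4 ← R4 + 5/2·R1.
R2 ← R2 / (9).
R1 ← R1 − 2·R2.
R3 ← R3 / (-5).
R1 ← R1 + 4/3·R3.
R2 ← R2 − 2/3·R3.
R4 ← R4 − 15/2·R3.
Row 4 reduces to 0 = -1, a contradiction. The system is inconsistent.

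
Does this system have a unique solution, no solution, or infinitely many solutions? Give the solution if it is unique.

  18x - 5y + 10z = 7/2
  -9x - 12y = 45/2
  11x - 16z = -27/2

x = -1/2, y = -3/2, z = 1/2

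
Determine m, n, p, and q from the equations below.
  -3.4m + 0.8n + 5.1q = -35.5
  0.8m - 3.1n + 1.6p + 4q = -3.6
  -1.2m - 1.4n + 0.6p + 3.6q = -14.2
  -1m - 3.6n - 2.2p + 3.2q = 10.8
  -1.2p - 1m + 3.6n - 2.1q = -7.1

Row-reduce the augmented matrix:
R1 ← R1 / (-17/5).
R2 ← R2 − 4/5·R1.
R3 ← R3 + 6/5·R1.
R4 ← R4 + 1·R1.
R5 ← R5 + 1·R1.
R2 ← R2 / (-99/34).
R1 ← R1 + 4/17·R2.
R3 ← R3 + 143/85·R2.
R4 ← R4 + 326/85·R2.
R5 ← R5 − 286/85·R2.
R3 ← R3 / (-73/225).
R1 ← R1 + 64/495·R3.
R2 ← R2 + 272/495·R3.
R4 ← R4 + 10661/2475·R3.
R5 ← R5 − 146/225·R3.
R4 ← R4 / (87057/8030).
R1 ← R1 + 2313/1606·R4.
R2 ← R2 − 204/803·R4.
R3 ← R3 − 271/73·R4.
R5 reduces to 0 = 0, so the extra equation is consistent.
Reading off the reduced rows gives m = 5, n = -4, p = -5, q = -3.

m = 5, n = -4, p = -5, q = -3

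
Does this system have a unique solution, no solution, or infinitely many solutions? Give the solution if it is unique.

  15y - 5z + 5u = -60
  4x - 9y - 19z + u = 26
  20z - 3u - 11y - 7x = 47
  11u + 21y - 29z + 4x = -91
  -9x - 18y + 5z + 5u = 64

no solution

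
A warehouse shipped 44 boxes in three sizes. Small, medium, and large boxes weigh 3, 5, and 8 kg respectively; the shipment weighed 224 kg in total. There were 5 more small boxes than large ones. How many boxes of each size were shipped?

Let s = small boxes, m = medium boxes, l = large boxes.
  l + s + m = 44
  3s + 5m + 8l = 224
  s - l = 5
Row-reduce the augmented matrix:
R2 ← R2 − 3·R1.
R3 ← R3 − 1·R1.
R2 ← R2 / (2).
R1 ← R1 − 1·R2.
R3 ← R3 + 1·R2.
R3 ← R3 / (1/2).
R1 ← R1 + 3/2·R3.
R2 ← R2 − 5/2·R3.
Reading off the reduced rows gives s = 19, m = 11, l = 14.

small boxes: 19, medium boxes: 11, large boxes: 14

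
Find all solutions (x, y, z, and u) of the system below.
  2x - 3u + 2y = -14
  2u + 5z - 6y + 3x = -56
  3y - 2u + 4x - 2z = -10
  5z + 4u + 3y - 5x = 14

Row-reduce the augmented matrix:
R1 ← R1 / (2).
R2 ← R2 − 3·R1.
R3 ← R3 − 4·R1.
R4 ← R4 + 5·R1.
R2 ← R2 / (-9).
R1 ← R1 − 1·R2.
R3 ← R3 + 1·R2.
R4 ← R4 − 8·R2.
R3 ← R3 / (-23/9).
R1 ← R1 − 5/9·R3.
R2 ← R2 + 5/9·R3.
R4 ← R4 − 85/9·R3.
R4 ← R4 / (331/23).
R1 ← R1 + 3/46·R4.
R2 ← R2 + 33/23·R4.
R3 ← R3 + 59/46·R4.
Reading off the reduced rows gives x = -6, y = 2, z = -6, u = 2.

x = -6, y = 2, z = -6, u = 2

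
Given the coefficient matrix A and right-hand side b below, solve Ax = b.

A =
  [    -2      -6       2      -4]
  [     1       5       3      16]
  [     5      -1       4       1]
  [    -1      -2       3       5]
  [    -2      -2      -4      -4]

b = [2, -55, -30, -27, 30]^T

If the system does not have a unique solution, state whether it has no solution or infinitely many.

no solution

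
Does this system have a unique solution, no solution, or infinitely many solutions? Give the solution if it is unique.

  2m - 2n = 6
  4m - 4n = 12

infinitely many solutions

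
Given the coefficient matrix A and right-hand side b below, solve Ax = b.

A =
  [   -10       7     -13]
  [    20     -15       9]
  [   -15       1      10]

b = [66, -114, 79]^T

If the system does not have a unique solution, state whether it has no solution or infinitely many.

x_1 = -6, x_2 = -1, x_3 = -1

Row-reduce the augmented matrix:
R1 ← R1 / (-10).
R2 ← R2 − 20·R1.
R3 ← R3 + 15·R1.
R2 ← R2 / (-1).
R1 ← R1 + 7/10·R2.
R3 ← R3 + 19/2·R2.
R3 ← R3 / (191).
R1 ← R1 − 66/5·R3.
R2 ← R2 − 17·R3.
Reading off the reduced rows gives x_1 = -6, x_2 = -1, x_3 = -1.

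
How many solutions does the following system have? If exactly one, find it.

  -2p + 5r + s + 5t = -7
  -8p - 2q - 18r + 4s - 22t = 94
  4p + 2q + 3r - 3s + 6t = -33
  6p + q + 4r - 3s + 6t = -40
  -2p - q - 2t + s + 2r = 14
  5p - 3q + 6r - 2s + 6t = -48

Row-reduce the augmented matrix:
R1 ← R1 / (-2).
R2 ← R2 + 8·R1.
R3 ← R3 − 4·R1.
R4 ← R4 − 6·R1.
R5 ← R5 + 2·R1.
R6 ← R6 − 5·R1.
R2 ← R2 / (-2).
R3 ← R3 − 2·R2.
R4 ← R4 − 1·R2.
R5 ← R5 + 1·R2.
R6 ← R6 + 3·R2.
R3 ← R3 / (-25).
R1 ← R1 + 5/2·R3.
R2 ← R2 − 19·R3.
R5 ← R5 − 16·R3.
R6 ← R6 − 151/2·R3.
Swap R4 and R5.
R4 ← R4 / (-16/25).
R1 ← R1 + 2/5·R4.
R2 ← R2 + 19/25·R4.
R3 ← R3 − 1/25·R4.
R6 ← R6 + 63/25·R4.
Swap R5 and R6.
R5 ← R5 / (107/8).
R1 ← R1 − 7/4·R5.
R2 ← R2 − 35/8·R5.
R3 ← R3 − 7/8·R5.
R4 ← R4 − 33/8·R5.
R6 reduces to 0 = 0, so the extra equation is consistent.
Reading off the reduced rows gives p = -2, q = 4, r = 1, s = 4, t = -4.

p = -2, q = 4, r = 1, s = 4, t = -4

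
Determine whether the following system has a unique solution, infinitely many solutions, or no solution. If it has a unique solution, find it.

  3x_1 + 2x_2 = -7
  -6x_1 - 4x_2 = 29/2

no solution

Row-reduce:
R1 ← R1 / (3).
R2 ← R2 + 6·R1.
Row 2 reduces to 0 = 1/2, a contradiction. The system is inconsistent.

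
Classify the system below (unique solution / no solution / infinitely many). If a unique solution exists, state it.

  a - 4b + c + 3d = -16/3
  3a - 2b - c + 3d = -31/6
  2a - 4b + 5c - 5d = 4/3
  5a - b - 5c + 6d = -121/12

a = 0, b = 7/4, c = 5/3, d = 0

Row-reduce the augmented matrix:
R2 ← R2 − 3·R1.
R3 ← R3 − 2·R1.
R4 ← R4 − 5·R1.
R2 ← R2 / (10).
R1 ← R1 + 4·R2.
R3 ← R3 − 4·R2.
R4 ← R4 − 19·R2.
R3 ← R3 / (23/5).
R1 ← R1 + 3/5·R3.
R2 ← R2 + 2/5·R3.
R4 ← R4 + 12/5·R3.
R4 ← R4 / (-48/23).
R1 ← R1 + 12/23·R4.
R2 ← R2 + 31/23·R4.
R3 ← R3 + 43/23·R4.
Reading off the reduced rows gives a = 0, b = 7/4, c = 5/3, d = 0.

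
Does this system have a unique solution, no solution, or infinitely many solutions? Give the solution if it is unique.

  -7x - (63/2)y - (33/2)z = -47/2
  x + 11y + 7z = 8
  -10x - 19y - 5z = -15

infinitely many solutions

Row-reduce:
R1 ← R1 / (-7).
R2 ← R2 − 1·R1.
R3 ← R3 + 10·R1.
R2 ← R2 / (13/2).
R1 ← R1 − 9/2·R2.
R3 ← R3 − 26·R2.
Rank is 2 with 3 unknowns, leaving z free.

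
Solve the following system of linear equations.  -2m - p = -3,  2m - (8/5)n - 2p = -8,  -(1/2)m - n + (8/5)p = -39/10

m = 1, n = 5, p = 1

Row-reduce the augmented matrix:
R1 ← R1 / (-2).
R2 ← R2 − 2·R1.
R3 ← R3 + 1/2·R1.
R2 ← R2 / (-8/5).
R3 ← R3 + 1·R2.
R3 ← R3 / (149/40).
R1 ← R1 − 1/2·R3.
R2 ← R2 − 15/8·R3.
Reading off the reduced rows gives m = 1, n = 5, p = 1.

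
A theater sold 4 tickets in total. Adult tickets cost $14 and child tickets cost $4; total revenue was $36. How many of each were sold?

adult tickets: 2, child tickets: 2

Let a = adult tickets, c = child tickets.
  a + c = 4
  14a + 4c = 36
From equation 1: a = 4 − c.
Substitute into equation 2 and solve: c = 2.
Then a = 2.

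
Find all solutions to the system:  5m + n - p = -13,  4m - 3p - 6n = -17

infinitely many solutions

Row-reduce:
R1 ← R1 / (5).
R2 ← R2 − 4·R1.
R2 ← R2 / (-34/5).
R1 ← R1 − 1/5·R2.
Rank is 2 with 3 unknowns, leaving p free.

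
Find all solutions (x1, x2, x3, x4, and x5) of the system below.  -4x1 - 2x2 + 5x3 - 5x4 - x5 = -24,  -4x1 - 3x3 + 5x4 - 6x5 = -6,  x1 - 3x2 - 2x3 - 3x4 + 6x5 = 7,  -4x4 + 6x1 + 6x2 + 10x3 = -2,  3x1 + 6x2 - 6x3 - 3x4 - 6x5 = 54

infinitely many solutions

Row-reduce:
R1 ← R1 / (-4).
R2 ← R2 + 4·R1.
R3 ← R3 − 1·R1.
R4 ← R4 − 6·R1.
R5 ← R5 − 3·R1.
R2 ← R2 / (2).
R1 ← R1 − 1/2·R2.
R3 ← R3 + 7/2·R2.
R4 ← R4 − 3·R2.
R5 ← R5 − 9/2·R2.
R3 ← R3 / (-59/4).
R1 ← R1 − 3/4·R3.
R2 ← R2 + 4·R3.
R4 ← R4 − 59/2·R3.
R5 ← R5 − 63/4·R3.
Swap R4 and R5.
R4 ← R4 / (-891/59).
R1 ← R1 + 34/59·R4.
R2 ← R2 − 83/59·R4.
R3 ← R3 + 53/59·R4.
Rank is 4 with 5 unknowns, leaving x5 free.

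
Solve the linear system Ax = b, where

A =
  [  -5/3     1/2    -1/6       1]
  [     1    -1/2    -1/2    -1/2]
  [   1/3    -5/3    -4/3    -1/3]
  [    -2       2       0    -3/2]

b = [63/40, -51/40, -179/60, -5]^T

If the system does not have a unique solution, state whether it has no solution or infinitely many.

x_1 = 1, x_2 = 3/4, x_3 = 4/5, x_4 = 3

Row-reduce the augmented matrix:
R1 ← R1 / (-5/3).
R2 ← R2 − 1·R1.
R3 ← R3 − 1/3·R1.
R4 ← R4 + 2·R1.
R2 ← R2 / (-1/5).
R1 ← R1 + 3/10·R2.
R3 ← R3 + 47/30·R2.
R4 ← R4 − 7/5·R2.
R3 ← R3 / (10/3).
R1 ← R1 − 1·R3.
R2 ← R2 − 3·R3.
R4 ← R4 + 4·R3.
R4 ← R4 / (-31/10).
R1 ← R1 + 19/40·R4.
R2 ← R2 − 13/40·R4.
R3 ← R3 + 11/40·R4.
Reading off the reduced rows gives x_1 = 1, x_2 = 3/4, x_3 = 4/5, x_4 = 3.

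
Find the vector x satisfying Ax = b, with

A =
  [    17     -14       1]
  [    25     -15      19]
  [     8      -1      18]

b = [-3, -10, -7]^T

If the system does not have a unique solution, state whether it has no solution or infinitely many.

Row-reduce:
R1 ← R1 / (17).
R2 ← R2 − 25·R1.
R3 ← R3 − 8·R1.
R2 ← R2 / (95/17).
R1 ← R1 + 14/17·R2.
R3 ← R3 − 95/17·R2.
Rank is 2 with 3 unknowns, leaving x_3 free.

infinitely many solutions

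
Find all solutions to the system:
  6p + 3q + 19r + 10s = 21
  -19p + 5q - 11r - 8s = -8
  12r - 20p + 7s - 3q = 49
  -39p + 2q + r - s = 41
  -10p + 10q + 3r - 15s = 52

Row-reduce the augmented matrix:
R1 ← R1 / (6).
R2 ← R2 + 19·R1.
R3 ← R3 + 20·R1.
R4 ← R4 + 39·R1.
R5 ← R5 + 10·R1.
R2 ← R2 / (29/2).
R1 ← R1 − 1/2·R2.
R3 ← R3 − 7·R2.
R4 ← R4 − 43/2·R2.
R5 ← R5 − 15·R2.
R3 ← R3 / (4489/87).
R1 ← R1 − 128/87·R3.
R2 ← R2 − 295/87·R3.
R4 ← R4 − 4489/87·R3.
R5 ← R5 + 1409/87·R3.
Swap R4 and R5.
R4 ← R4 / (-61690/4489).
R1 ← R1 − 118/4489·R4.
R2 ← R2 + 1201/4489·R4.
R3 ← R3 − 2515/4489·R4.
R5 reduces to 0 = 0, so the extra equation is consistent.
Reading off the reduced rows gives p = -1, q = -3, r = 4, s = -4.

p = -1, q = -3, r = 4, s = -4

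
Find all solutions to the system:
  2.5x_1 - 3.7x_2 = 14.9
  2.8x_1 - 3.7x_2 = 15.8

x_1 = 3, x_2 = -2

Row-reduce the augmented matrix:
R1 ← R1 / (5/2).
R2 ← R2 − 14/5·R1.
R2 ← R2 / (111/250).
R1 ← R1 + 37/25·R2.
Reading off the reduced rows gives x_1 = 3, x_2 = -2.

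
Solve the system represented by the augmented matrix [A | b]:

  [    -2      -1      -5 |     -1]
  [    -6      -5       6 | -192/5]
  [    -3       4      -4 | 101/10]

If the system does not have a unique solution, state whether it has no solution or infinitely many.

x_1 = 5/2, x_2 = 3, x_3 = -7/5

Row-reduce the augmented matrix:
R1 ← R1 / (-2).
R2 ← R2 + 6·R1.
R3 ← R3 + 3·R1.
R2 ← R2 / (-2).
R1 ← R1 − 1/2·R2.
R3 ← R3 − 11/2·R2.
R3 ← R3 / (245/4).
R1 ← R1 − 31/4·R3.
R2 ← R2 + 21/2·R3.
Reading off the reduced rows gives x_1 = 5/2, x_2 = 3, x_3 = -7/5.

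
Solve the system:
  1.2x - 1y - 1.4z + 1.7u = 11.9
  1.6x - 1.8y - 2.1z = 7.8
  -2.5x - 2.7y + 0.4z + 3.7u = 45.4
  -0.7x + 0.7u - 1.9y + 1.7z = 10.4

Row-reduce the augmented matrix:
R1 ← R1 / (6/5).
R2 ← R2 − 8/5·R1.
R3 ← R3 + 5/2·R1.
R4 ← R4 + 7/10·R1.
R2 ← R2 / (-7/15).
R1 ← R1 + 5/6·R2.
R3 ← R3 + 287/60·R2.
R4 ← R4 + 149/60·R2.
R3 ← R3 / (-1/8).
R1 ← R1 + 3/4·R3.
R2 ← R2 − 1/2·R3.
R4 ← R4 − 17/8·R3.
R4 ← R4 / (18614/35).
R1 ← R1 + 12417/70·R4.
R2 ← R2 − 8873/70·R4.
R3 ← R3 + 1219/5·R4.
Reading off the reduced rows gives x = -6, y = -5, z = -4, u = 5.

x = -6, y = -5, z = -4, u = 5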